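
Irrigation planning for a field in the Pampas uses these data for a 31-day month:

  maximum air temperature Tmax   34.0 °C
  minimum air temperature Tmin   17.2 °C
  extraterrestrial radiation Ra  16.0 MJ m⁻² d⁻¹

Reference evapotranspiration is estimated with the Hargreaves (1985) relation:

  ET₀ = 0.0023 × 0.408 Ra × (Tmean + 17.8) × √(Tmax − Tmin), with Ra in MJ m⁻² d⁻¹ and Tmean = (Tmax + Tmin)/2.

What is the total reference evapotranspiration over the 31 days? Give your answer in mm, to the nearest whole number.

Tmean = (34.0 + 17.2)/2 = 25.60 °C
0.408 Ra = 0.408 × 16.0 = 6.5280 mm/d equivalent
ET₀ = 0.0023 × 6.5280 × (25.60 + 17.8) × √16.8 = 0.0023 × 6.5280 × 43.40 × 4.0988 = 2.6709 mm/d
Over 31 days: 2.6709 × 31 = 82.798 mm

83 mm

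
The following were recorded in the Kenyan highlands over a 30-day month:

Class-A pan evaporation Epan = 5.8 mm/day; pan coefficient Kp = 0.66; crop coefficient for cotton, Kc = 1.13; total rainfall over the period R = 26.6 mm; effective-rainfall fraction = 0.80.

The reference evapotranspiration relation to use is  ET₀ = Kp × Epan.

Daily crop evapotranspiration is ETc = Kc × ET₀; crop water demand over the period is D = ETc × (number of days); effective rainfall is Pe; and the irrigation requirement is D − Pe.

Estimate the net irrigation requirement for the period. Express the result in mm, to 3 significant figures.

108 mm

ET₀ = 0.66 × 5.8 = 3.8280 mm/d
ETc = Kc × ET₀ = 1.13 × 3.8280 = 4.3256 mm/d
Crop demand D = ETc × 30 d = 4.3256 × 30 = 129.768 mm
Pe = 0.80 × 26.6 = 21.280 mm
D − Pe = 129.768 − 21.280 = 108.488 mm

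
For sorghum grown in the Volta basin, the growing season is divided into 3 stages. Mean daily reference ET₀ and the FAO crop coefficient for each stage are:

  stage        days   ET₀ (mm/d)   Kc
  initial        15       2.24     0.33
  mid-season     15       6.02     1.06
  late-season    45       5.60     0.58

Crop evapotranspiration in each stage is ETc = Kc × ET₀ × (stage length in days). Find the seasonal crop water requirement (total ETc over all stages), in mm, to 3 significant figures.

253 mm

initial: 0.33 × 2.24 × 15 = 11.09 mm
mid-season: 1.06 × 6.02 × 15 = 95.72 mm
late-season: 0.58 × 5.60 × 45 = 146.16 mm
Seasonal total = 252.97 mm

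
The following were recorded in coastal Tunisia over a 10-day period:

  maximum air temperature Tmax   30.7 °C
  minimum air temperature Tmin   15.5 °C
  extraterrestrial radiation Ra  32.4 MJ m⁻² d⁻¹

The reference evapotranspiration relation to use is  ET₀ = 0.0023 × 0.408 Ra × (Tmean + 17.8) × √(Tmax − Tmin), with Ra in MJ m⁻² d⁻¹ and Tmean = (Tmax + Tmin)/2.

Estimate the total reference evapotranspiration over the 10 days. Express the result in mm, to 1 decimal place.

Tmean = (30.7 + 15.5)/2 = 23.10 °C
0.408 Ra = 0.408 × 32.4 = 13.2192 mm/d equivalent
ET₀ = 0.0023 × 13.2192 × (23.10 + 17.8) × √15.2 = 0.0023 × 13.2192 × 40.90 × 3.8987 = 4.8482 mm/d
Over 10 days: 4.8482 × 10 = 48.482 mm

48.5 mm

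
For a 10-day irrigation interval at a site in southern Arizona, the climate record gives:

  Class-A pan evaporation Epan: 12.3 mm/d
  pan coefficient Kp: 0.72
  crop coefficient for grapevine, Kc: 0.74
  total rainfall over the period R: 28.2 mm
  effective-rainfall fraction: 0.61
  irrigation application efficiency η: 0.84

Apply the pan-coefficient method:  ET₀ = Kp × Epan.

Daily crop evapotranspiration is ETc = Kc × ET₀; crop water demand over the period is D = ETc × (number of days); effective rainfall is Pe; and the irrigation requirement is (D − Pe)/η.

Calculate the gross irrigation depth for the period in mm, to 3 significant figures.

ET₀ = 0.72 × 12.3 = 8.8560 mm/d
ETc = Kc × ET₀ = 0.74 × 8.8560 = 6.5534 mm/d
Crop demand D = ETc × 10 d = 6.5534 × 10 = 65.534 mm
Pe = 0.61 × 28.2 = 17.202 mm
D − Pe = 65.534 − 17.202 = 48.332 mm
Gross irrigation = 48.332 / 0.84 = 57.538 mm

57.5 mm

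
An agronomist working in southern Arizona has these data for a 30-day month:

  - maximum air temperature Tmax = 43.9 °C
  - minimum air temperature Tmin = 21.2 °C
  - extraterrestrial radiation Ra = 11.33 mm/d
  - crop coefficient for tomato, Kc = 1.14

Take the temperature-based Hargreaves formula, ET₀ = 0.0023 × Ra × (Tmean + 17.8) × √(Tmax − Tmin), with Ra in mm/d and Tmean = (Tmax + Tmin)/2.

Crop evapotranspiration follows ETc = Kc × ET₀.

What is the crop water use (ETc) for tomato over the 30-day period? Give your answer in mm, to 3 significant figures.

214 mm

Tmean = (43.9 + 21.2)/2 = 32.55 °C
ET₀ = 0.0023 × 11.33 × (32.55 + 17.8) × √22.7 = 0.0023 × 11.33 × 50.35 × 4.7645 = 6.2514 mm/d
ETc = Kc × ET₀ = 1.14 × 6.2514 = 7.1266 mm/d
Over 30 days: 7.1266 × 30 = 213.798 mm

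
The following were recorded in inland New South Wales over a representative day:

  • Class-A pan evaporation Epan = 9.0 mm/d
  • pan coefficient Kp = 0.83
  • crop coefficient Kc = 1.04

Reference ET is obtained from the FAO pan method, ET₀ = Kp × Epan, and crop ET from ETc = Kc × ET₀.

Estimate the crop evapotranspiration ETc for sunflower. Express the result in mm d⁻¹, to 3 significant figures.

ET₀ = 0.83 × 9.0 = 7.4700 mm/d
ETc = Kc × ET₀ = 1.04 × 7.4700 = 7.7688 mm/d

7.77 mm d⁻¹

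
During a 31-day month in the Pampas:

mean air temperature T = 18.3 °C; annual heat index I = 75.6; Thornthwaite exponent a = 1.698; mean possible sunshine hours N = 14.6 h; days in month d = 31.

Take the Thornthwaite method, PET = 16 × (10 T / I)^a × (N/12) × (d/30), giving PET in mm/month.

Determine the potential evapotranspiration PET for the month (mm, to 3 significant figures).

90.2 mm

10T/I = 10 × 18.3 / 75.6 = 2.4206
(10T/I)^a = 2.4206^1.698 = 4.4864
Uncorrected PET = 16 × 4.4864 = 71.782 mm
Correction = (N/12)(d/30) = (14.6/12)(31/30) = 1.2572
PET = 71.782 × 1.2572 = 90.244 mm/month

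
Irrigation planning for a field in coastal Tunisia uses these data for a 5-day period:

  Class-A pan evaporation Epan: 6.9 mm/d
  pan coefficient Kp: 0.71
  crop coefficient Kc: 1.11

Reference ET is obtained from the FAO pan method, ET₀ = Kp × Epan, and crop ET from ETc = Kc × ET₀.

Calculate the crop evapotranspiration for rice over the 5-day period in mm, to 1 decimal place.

27.2 mm

ET₀ = 0.71 × 6.9 = 4.8990 mm/d
ETc = Kc × ET₀ = 1.11 × 4.8990 = 5.4379 mm/d
Over 5 days: 5.4379 × 5 = 27.190 mm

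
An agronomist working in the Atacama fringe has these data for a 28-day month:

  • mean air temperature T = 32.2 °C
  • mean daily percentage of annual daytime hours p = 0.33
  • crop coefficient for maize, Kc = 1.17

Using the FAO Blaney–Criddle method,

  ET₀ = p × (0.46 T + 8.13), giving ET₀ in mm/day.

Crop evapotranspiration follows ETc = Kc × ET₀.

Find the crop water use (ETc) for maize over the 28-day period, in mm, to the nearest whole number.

ET₀ = 0.33 × (0.46 × 32.2 + 8.13) = 0.33 × 22.942 = 7.5709 mm/d
ETc = Kc × ET₀ = 1.17 × 7.5709 = 8.8580 mm/d
Over 28 days: 8.8580 × 28 = 248.024 mm

248 mm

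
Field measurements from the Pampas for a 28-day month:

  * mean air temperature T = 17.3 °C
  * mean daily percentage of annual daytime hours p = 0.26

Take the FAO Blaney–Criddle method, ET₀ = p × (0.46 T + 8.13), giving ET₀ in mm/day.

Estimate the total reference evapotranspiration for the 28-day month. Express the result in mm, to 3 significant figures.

ET₀ = 0.26 × (0.46 × 17.3 + 8.13) = 0.26 × 16.088 = 4.1829 mm/d
Monthly total = 4.1829 × 28 = 117.121 mm

117 mm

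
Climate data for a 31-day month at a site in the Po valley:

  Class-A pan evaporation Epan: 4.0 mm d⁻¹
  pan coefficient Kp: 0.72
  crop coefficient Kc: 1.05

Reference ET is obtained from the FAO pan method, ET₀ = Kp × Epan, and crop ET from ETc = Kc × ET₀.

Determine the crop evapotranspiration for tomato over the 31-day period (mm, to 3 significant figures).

93.7 mm

ET₀ = 0.72 × 4.0 = 2.8800 mm/d
ETc = Kc × ET₀ = 1.05 × 2.8800 = 3.0240 mm/d
Over 31 days: 3.0240 × 31 = 93.744 mm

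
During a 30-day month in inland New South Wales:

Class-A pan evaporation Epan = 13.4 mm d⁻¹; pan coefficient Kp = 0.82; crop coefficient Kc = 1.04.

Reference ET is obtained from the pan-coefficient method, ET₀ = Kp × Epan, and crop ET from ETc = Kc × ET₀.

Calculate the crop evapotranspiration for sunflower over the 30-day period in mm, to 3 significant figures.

ET₀ = 0.82 × 13.4 = 10.9880 mm/d
ETc = Kc × ET₀ = 1.04 × 10.9880 = 11.4275 mm/d
Over 30 days: 11.4275 × 30 = 342.825 mm

343 mm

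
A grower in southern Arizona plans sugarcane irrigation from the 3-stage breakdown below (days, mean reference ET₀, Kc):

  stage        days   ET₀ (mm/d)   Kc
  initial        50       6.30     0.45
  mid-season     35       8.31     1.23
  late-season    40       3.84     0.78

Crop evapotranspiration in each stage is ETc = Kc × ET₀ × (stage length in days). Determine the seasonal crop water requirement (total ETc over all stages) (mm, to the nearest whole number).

initial: 0.45 × 6.30 × 50 = 141.75 mm
mid-season: 1.23 × 8.31 × 35 = 357.75 mm
late-season: 0.78 × 3.84 × 40 = 119.81 mm
Seasonal total = 619.31 mm

619 mm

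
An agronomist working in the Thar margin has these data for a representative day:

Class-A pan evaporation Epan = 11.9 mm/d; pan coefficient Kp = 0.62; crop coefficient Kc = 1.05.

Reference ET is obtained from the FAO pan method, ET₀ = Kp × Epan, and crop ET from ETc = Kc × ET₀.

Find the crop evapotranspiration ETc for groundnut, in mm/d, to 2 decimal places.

7.75 mm/d

ET₀ = 0.62 × 11.9 = 7.3780 mm/d
ETc = Kc × ET₀ = 1.05 × 7.3780 = 7.7469 mm/d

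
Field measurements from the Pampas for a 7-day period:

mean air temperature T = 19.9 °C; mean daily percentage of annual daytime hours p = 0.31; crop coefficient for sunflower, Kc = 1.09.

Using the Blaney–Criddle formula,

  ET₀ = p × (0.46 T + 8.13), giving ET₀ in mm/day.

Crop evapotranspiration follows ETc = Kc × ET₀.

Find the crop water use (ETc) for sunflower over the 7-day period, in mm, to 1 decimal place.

40.9 mm

ET₀ = 0.31 × (0.46 × 19.9 + 8.13) = 0.31 × 17.284 = 5.3580 mm/d
ETc = Kc × ET₀ = 1.09 × 5.3580 = 5.8402 mm/d
Over 7 days: 5.8402 × 7 = 40.881 mm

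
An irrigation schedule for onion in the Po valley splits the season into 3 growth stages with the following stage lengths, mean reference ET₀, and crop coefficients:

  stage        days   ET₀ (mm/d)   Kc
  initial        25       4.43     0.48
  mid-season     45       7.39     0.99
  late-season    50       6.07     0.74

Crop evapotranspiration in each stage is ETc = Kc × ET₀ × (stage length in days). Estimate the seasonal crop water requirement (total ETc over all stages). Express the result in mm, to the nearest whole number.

607 mm

initial: 0.48 × 4.43 × 25 = 53.16 mm
mid-season: 0.99 × 7.39 × 45 = 329.22 mm
late-season: 0.74 × 6.07 × 50 = 224.59 mm
Seasonal total = 606.97 mm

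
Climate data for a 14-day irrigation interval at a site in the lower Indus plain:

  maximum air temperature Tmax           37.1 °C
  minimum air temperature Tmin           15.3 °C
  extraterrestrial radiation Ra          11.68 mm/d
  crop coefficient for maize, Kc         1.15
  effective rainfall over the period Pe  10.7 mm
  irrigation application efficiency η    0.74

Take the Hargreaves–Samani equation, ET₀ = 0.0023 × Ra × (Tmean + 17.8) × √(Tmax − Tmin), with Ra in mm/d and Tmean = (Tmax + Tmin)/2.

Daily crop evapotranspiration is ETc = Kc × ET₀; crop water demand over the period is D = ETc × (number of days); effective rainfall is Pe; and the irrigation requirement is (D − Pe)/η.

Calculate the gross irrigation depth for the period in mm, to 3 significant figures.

106 mm

Tmean = (37.1 + 15.3)/2 = 26.20 °C
ET₀ = 0.0023 × 11.68 × (26.20 + 17.8) × √21.8 = 0.0023 × 11.68 × 44.00 × 4.6690 = 5.5188 mm/d
ETc = Kc × ET₀ = 1.15 × 5.5188 = 6.3466 mm/d
Crop demand D = ETc × 14 d = 6.3466 × 14 = 88.852 mm
D − Pe = 88.852 − 10.7 = 78.152 mm
Gross irrigation = 78.152 / 0.74 = 105.611 mm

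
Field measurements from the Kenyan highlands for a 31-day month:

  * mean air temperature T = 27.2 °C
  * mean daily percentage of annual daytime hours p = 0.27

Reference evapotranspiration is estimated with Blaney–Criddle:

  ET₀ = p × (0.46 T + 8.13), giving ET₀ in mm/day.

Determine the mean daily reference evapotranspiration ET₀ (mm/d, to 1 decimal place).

5.6 mm/d

ET₀ = 0.27 × (0.46 × 27.2 + 8.13) = 0.27 × 20.642 = 5.5733 mm/d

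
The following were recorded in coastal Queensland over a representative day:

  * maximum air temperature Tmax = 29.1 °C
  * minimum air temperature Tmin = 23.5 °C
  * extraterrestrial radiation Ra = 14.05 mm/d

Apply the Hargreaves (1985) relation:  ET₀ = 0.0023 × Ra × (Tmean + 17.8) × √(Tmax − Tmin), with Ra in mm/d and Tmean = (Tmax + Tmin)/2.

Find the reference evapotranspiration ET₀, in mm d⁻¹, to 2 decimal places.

3.37 mm d⁻¹

Tmean = (29.1 + 23.5)/2 = 26.30 °C
ET₀ = 0.0023 × 14.05 × (26.30 + 17.8) × √5.6 = 0.0023 × 14.05 × 44.10 × 2.3664 = 3.3723 mm/d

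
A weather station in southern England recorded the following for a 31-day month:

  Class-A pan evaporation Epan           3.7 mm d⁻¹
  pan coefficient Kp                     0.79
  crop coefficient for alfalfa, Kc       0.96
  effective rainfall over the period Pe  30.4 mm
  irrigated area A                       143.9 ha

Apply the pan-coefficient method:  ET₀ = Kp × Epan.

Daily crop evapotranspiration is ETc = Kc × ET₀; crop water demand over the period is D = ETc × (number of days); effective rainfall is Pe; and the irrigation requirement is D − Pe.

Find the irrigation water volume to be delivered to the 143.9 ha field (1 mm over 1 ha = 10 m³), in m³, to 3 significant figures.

81400 m³

ET₀ = 0.79 × 3.7 = 2.9230 mm/d
ETc = Kc × ET₀ = 0.96 × 2.9230 = 2.8061 mm/d
Crop demand D = ETc × 31 d = 2.8061 × 31 = 86.989 mm
D − Pe = 86.989 − 30.4 = 56.589 mm
Volume = 56.589 mm × 143.9 ha × 10 = 81431.6 m³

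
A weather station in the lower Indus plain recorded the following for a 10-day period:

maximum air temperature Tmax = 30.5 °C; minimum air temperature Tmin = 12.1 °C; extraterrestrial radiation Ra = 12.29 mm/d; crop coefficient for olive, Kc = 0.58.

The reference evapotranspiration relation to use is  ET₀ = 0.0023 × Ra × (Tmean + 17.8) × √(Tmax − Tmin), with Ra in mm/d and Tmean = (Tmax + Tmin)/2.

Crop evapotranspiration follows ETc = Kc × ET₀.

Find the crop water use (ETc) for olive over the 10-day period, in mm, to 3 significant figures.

Tmean = (30.5 + 12.1)/2 = 21.30 °C
ET₀ = 0.0023 × 12.29 × (21.30 + 17.8) × √18.4 = 0.0023 × 12.29 × 39.10 × 4.2895 = 4.7409 mm/d
ETc = Kc × ET₀ = 0.58 × 4.7409 = 2.7497 mm/d
Over 10 days: 2.7497 × 10 = 27.497 mm

27.5 mm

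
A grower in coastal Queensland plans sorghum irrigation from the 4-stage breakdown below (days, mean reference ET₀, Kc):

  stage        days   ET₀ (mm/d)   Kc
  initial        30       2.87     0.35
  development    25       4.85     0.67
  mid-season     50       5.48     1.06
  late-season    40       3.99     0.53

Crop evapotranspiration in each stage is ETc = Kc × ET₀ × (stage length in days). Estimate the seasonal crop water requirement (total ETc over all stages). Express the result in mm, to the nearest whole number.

486 mm

initial: 0.35 × 2.87 × 30 = 30.14 mm
development: 0.67 × 4.85 × 25 = 81.24 mm
mid-season: 1.06 × 5.48 × 50 = 290.44 mm
late-season: 0.53 × 3.99 × 40 = 84.59 mm
Seasonal total = 486.41 mm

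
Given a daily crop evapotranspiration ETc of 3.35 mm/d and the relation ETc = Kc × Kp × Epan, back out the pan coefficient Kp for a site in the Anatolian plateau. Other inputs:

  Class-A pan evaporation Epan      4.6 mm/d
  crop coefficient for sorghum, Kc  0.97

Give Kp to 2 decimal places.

ETc = Kc × Kp × Epan  ⇒  Kp = ETc / (Kc × Epan)
Kp = 3.35 / (0.97 × 4.6) = 3.35 / 4.462 = 0.7508

0.75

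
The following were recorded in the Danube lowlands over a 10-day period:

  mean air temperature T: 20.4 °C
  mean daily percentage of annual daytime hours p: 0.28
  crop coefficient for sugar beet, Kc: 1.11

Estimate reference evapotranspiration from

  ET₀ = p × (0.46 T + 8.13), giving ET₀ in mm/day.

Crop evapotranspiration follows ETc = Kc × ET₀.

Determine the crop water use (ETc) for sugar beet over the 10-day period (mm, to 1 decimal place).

ET₀ = 0.28 × (0.46 × 20.4 + 8.13) = 0.28 × 17.514 = 4.9039 mm/d
ETc = Kc × ET₀ = 1.11 × 4.9039 = 5.4433 mm/d
Over 10 days: 5.4433 × 10 = 54.433 mm

54.4 mm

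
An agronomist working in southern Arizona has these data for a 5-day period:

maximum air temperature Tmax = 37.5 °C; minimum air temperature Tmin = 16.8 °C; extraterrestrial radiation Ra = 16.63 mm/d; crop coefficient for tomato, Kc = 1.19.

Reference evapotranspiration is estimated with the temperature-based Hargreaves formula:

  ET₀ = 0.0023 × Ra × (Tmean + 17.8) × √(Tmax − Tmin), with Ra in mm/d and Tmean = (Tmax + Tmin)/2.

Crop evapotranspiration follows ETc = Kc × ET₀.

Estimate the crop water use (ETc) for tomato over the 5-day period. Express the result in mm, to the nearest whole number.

47 mm

Tmean = (37.5 + 16.8)/2 = 27.15 °C
ET₀ = 0.0023 × 16.63 × (27.15 + 17.8) × √20.7 = 0.0023 × 16.63 × 44.95 × 4.5497 = 7.8223 mm/d
ETc = Kc × ET₀ = 1.19 × 7.8223 = 9.3085 mm/d
Over 5 days: 9.3085 × 5 = 46.543 mm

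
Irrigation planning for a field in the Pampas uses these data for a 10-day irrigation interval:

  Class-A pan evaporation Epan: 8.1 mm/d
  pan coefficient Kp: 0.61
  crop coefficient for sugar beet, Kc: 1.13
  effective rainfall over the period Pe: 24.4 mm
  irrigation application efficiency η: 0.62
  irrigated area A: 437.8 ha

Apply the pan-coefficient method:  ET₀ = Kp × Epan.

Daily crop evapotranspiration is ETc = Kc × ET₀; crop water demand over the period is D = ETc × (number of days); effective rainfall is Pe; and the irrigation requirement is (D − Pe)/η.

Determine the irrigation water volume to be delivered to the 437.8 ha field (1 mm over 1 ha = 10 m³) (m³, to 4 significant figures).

ET₀ = 0.61 × 8.1 = 4.9410 mm/d
ETc = Kc × ET₀ = 1.13 × 4.9410 = 5.5833 mm/d
Crop demand D = ETc × 10 d = 5.5833 × 10 = 55.833 mm
D − Pe = 55.833 − 24.4 = 31.433 mm
Gross irrigation = 31.433 / 0.62 = 50.698 mm
Volume = 50.698 mm × 437.8 ha × 10 = 221955.8 m³

222000 m³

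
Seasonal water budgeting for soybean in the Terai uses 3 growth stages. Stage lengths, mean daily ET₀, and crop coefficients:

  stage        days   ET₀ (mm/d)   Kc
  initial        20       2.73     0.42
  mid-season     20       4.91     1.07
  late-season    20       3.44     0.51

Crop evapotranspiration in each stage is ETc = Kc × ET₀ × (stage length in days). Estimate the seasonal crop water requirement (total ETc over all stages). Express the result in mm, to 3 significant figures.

163 mm

initial: 0.42 × 2.73 × 20 = 22.93 mm
mid-season: 1.07 × 4.91 × 20 = 105.07 mm
late-season: 0.51 × 3.44 × 20 = 35.09 mm
Seasonal total = 163.09 mm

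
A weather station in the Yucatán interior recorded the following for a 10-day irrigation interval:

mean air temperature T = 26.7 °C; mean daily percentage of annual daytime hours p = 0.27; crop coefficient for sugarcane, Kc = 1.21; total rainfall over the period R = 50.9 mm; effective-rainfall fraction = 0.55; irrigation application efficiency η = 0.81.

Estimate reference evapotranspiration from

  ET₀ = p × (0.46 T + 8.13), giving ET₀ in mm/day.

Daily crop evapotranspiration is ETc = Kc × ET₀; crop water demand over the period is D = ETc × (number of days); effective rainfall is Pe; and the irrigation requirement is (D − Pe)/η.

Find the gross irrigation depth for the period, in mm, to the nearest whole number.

ET₀ = 0.27 × (0.46 × 26.7 + 8.13) = 0.27 × 20.412 = 5.5112 mm/d
ETc = Kc × ET₀ = 1.21 × 5.5112 = 6.6686 mm/d
Crop demand D = ETc × 10 d = 6.6686 × 10 = 66.686 mm
Pe = 0.55 × 50.9 = 27.995 mm
D − Pe = 66.686 − 27.995 = 38.691 mm
Gross irrigation = 38.691 / 0.81 = 47.767 mm

48 mm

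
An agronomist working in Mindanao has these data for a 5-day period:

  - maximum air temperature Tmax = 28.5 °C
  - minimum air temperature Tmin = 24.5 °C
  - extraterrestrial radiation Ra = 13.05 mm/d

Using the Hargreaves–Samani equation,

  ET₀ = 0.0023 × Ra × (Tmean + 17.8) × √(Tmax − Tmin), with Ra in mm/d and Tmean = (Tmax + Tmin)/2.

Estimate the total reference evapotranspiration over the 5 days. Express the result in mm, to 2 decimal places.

Tmean = (28.5 + 24.5)/2 = 26.50 °C
ET₀ = 0.0023 × 13.05 × (26.50 + 17.8) × √4.0 = 0.0023 × 13.05 × 44.30 × 2.0000 = 2.6593 mm/d
Over 5 days: 2.6593 × 5 = 13.297 mm

13.30 mm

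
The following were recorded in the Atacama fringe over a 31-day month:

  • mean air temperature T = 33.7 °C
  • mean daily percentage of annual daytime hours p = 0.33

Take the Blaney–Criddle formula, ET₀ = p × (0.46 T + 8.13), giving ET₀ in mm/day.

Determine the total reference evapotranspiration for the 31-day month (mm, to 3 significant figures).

242 mm

ET₀ = 0.33 × (0.46 × 33.7 + 8.13) = 0.33 × 23.632 = 7.7986 mm/d
Monthly total = 7.7986 × 31 = 241.757 mm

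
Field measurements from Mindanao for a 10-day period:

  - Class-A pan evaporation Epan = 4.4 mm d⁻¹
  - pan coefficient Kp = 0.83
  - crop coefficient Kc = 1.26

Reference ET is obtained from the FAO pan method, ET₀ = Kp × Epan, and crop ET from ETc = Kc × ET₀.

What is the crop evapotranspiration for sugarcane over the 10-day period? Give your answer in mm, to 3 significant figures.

46.0 mm

ET₀ = 0.83 × 4.4 = 3.6520 mm/d
ETc = Kc × ET₀ = 1.26 × 3.6520 = 4.6015 mm/d
Over 10 days: 4.6015 × 10 = 46.015 mm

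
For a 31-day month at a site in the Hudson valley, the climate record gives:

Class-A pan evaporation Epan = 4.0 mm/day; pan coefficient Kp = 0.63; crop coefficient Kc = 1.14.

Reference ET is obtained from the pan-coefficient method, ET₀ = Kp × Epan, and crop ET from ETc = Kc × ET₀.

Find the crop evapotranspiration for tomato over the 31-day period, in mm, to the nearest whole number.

ET₀ = 0.63 × 4.0 = 2.5200 mm/d
ETc = Kc × ET₀ = 1.14 × 2.5200 = 2.8728 mm/d
Over 31 days: 2.8728 × 31 = 89.057 mm

89 mm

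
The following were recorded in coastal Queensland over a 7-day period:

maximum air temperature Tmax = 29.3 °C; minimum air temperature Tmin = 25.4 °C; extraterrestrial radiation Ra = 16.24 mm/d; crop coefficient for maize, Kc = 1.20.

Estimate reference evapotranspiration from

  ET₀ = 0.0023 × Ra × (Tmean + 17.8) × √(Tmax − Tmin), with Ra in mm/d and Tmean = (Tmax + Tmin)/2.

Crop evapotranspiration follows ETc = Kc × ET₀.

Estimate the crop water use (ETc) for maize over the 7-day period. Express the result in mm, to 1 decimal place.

28.0 mm

Tmean = (29.3 + 25.4)/2 = 27.35 °C
ET₀ = 0.0023 × 16.24 × (27.35 + 17.8) × √3.9 = 0.0023 × 16.24 × 45.15 × 1.9748 = 3.3304 mm/d
ETc = Kc × ET₀ = 1.20 × 3.3304 = 3.9965 mm/d
Over 7 days: 3.9965 × 7 = 27.976 mm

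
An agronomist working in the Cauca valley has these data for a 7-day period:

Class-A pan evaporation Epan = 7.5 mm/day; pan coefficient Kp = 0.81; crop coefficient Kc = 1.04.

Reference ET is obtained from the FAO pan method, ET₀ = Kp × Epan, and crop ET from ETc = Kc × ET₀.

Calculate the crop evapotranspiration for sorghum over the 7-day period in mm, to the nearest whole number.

44 mm

ET₀ = 0.81 × 7.5 = 6.0750 mm/d
ETc = Kc × ET₀ = 1.04 × 6.0750 = 6.3180 mm/d
Over 7 days: 6.3180 × 7 = 44.226 mm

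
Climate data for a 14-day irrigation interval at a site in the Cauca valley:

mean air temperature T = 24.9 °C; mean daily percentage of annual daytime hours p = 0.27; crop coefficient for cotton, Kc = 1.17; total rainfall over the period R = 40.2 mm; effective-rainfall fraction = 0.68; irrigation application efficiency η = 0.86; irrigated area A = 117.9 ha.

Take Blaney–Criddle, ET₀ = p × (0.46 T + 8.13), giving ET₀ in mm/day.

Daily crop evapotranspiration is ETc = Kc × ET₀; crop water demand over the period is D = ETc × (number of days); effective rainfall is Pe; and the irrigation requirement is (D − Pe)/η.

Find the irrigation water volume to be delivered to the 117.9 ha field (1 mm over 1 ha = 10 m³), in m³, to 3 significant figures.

ET₀ = 0.27 × (0.46 × 24.9 + 8.13) = 0.27 × 19.584 = 5.2877 mm/d
ETc = Kc × ET₀ = 1.17 × 5.2877 = 6.1866 mm/d
Crop demand D = ETc × 14 d = 6.1866 × 14 = 86.612 mm
Pe = 0.68 × 40.2 = 27.336 mm
D − Pe = 86.612 − 27.336 = 59.276 mm
Gross irrigation = 59.276 / 0.86 = 68.926 mm
Volume = 68.926 mm × 117.9 ha × 10 = 81263.8 m³

81300 m³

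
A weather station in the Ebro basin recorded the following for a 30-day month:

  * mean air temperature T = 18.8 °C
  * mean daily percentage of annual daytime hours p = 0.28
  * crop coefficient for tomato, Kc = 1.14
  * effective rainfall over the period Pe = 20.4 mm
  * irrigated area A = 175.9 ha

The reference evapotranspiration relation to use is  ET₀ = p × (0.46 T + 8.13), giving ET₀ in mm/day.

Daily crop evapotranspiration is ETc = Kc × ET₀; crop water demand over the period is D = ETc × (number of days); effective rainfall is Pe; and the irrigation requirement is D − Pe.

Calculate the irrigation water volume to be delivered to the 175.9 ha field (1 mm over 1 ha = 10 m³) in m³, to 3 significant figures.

247000 m³

ET₀ = 0.28 × (0.46 × 18.8 + 8.13) = 0.28 × 16.778 = 4.6978 mm/d
ETc = Kc × ET₀ = 1.14 × 4.6978 = 5.3555 mm/d
Crop demand D = ETc × 30 d = 5.3555 × 30 = 160.665 mm
D − Pe = 160.665 − 20.4 = 140.265 mm
Volume = 140.265 mm × 175.9 ha × 10 = 246726.1 m³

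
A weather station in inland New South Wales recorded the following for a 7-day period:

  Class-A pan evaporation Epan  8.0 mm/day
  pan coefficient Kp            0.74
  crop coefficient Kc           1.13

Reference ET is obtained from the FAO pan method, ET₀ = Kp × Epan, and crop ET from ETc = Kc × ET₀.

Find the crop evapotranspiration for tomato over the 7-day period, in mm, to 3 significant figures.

46.8 mm

ET₀ = 0.74 × 8.0 = 5.9200 mm/d
ETc = Kc × ET₀ = 1.13 × 5.9200 = 6.6896 mm/d
Over 7 days: 6.6896 × 7 = 46.827 mm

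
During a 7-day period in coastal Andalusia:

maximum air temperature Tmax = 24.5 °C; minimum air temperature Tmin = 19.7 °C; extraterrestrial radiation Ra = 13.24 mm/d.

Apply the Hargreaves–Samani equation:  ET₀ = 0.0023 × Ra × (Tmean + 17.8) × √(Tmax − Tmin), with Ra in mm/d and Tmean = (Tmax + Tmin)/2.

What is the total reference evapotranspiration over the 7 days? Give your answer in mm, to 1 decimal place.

18.6 mm

Tmean = (24.5 + 19.7)/2 = 22.10 °C
ET₀ = 0.0023 × 13.24 × (22.10 + 17.8) × √4.8 = 0.0023 × 13.24 × 39.90 × 2.1909 = 2.6620 mm/d
Over 7 days: 2.6620 × 7 = 18.634 mm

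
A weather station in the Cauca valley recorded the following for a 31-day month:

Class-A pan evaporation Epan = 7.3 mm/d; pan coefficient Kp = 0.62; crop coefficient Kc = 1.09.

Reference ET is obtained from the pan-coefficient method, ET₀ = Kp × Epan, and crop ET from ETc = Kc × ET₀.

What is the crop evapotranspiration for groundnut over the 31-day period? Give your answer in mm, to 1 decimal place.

152.9 mm

ET₀ = 0.62 × 7.3 = 4.5260 mm/d
ETc = Kc × ET₀ = 1.09 × 4.5260 = 4.9333 mm/d
Over 31 days: 4.9333 × 31 = 152.932 mm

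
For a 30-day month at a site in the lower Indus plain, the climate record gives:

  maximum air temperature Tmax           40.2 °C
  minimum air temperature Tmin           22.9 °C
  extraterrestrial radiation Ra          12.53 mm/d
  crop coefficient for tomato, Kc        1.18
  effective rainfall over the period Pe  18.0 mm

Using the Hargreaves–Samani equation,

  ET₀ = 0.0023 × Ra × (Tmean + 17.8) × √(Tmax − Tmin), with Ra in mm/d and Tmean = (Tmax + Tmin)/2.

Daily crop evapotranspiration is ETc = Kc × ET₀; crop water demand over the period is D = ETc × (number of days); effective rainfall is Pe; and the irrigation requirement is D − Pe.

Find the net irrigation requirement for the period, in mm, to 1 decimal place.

191.4 mm

Tmean = (40.2 + 22.9)/2 = 31.55 °C
ET₀ = 0.0023 × 12.53 × (31.55 + 17.8) × √17.3 = 0.0023 × 12.53 × 49.35 × 4.1593 = 5.9154 mm/d
ETc = Kc × ET₀ = 1.18 × 5.9154 = 6.9802 mm/d
Crop demand D = ETc × 30 d = 6.9802 × 30 = 209.406 mm
D − Pe = 209.406 − 18.0 = 191.406 mm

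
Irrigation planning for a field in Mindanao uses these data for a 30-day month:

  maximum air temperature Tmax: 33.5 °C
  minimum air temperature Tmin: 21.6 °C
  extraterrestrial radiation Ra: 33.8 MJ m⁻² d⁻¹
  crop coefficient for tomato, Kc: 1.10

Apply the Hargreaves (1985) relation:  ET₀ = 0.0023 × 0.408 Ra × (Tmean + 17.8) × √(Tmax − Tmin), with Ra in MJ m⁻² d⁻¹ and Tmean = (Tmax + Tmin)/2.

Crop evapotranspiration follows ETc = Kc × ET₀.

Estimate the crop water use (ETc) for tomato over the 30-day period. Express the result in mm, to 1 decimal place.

Tmean = (33.5 + 21.6)/2 = 27.55 °C
0.408 Ra = 0.408 × 33.8 = 13.7904 mm/d equivalent
ET₀ = 0.0023 × 13.7904 × (27.55 + 17.8) × √11.9 = 0.0023 × 13.7904 × 45.35 × 3.4496 = 4.9619 mm/d
ETc = Kc × ET₀ = 1.10 × 4.9619 = 5.4581 mm/d
Over 30 days: 5.4581 × 30 = 163.743 mm

163.7 mm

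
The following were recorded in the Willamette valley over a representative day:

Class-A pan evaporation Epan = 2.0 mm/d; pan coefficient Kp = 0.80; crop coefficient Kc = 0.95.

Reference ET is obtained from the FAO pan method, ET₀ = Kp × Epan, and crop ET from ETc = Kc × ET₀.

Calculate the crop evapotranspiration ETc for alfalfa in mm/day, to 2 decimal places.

1.52 mm/day

ET₀ = 0.80 × 2.0 = 1.6000 mm/d
ETc = Kc × ET₀ = 0.95 × 1.6000 = 1.5200 mm/d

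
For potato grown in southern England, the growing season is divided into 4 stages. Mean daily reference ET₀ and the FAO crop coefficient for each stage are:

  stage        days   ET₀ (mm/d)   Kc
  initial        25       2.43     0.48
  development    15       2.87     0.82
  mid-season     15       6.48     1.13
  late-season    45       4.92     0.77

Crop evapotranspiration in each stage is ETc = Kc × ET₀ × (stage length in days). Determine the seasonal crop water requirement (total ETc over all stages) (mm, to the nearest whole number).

345 mm

initial: 0.48 × 2.43 × 25 = 29.16 mm
development: 0.82 × 2.87 × 15 = 35.30 mm
mid-season: 1.13 × 6.48 × 15 = 109.84 mm
late-season: 0.77 × 4.92 × 45 = 170.48 mm
Seasonal total = 344.78 mm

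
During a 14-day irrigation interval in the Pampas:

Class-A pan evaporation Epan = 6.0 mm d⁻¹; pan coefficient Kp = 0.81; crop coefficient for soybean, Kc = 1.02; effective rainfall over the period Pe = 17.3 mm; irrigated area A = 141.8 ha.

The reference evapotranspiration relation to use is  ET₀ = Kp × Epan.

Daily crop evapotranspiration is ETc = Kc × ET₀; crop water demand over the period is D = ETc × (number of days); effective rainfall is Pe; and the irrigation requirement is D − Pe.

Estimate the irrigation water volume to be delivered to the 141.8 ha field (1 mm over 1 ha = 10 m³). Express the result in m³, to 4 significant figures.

ET₀ = 0.81 × 6.0 = 4.8600 mm/d
ETc = Kc × ET₀ = 1.02 × 4.8600 = 4.9572 mm/d
Crop demand D = ETc × 14 d = 4.9572 × 14 = 69.401 mm
D − Pe = 69.401 − 17.3 = 52.101 mm
Volume = 52.101 mm × 141.8 ha × 10 = 73879.2 m³

73880 m³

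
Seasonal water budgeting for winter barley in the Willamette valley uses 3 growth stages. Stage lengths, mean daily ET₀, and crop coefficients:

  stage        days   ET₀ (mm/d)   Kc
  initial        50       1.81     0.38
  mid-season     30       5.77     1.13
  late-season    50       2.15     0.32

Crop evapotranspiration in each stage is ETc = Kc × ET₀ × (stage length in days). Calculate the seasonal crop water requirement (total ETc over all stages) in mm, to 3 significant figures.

264 mm

initial: 0.38 × 1.81 × 50 = 34.39 mm
mid-season: 1.13 × 5.77 × 30 = 195.60 mm
late-season: 0.32 × 2.15 × 50 = 34.40 mm
Seasonal total = 264.39 mm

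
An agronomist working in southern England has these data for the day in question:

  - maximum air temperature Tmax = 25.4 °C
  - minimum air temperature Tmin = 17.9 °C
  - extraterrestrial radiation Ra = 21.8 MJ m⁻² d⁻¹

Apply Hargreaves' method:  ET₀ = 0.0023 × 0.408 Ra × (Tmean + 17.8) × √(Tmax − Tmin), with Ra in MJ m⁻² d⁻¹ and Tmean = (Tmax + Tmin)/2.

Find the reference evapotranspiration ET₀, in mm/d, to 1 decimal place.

Tmean = (25.4 + 17.9)/2 = 21.65 °C
0.408 Ra = 0.408 × 21.8 = 8.8944 mm/d equivalent
ET₀ = 0.0023 × 8.8944 × (21.65 + 17.8) × √7.5 = 0.0023 × 8.8944 × 39.45 × 2.7386 = 2.2101 mm/d

2.2 mm/d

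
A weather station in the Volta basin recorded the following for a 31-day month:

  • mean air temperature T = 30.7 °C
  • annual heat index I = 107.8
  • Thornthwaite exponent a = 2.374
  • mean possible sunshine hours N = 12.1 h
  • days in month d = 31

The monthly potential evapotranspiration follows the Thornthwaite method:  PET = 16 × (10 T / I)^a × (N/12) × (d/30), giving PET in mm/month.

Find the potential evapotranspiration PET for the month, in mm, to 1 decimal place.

200.0 mm

10T/I = 10 × 30.7 / 107.8 = 2.8479
(10T/I)^a = 2.8479^2.374 = 11.9961
Uncorrected PET = 16 × 11.9961 = 191.938 mm
Correction = (N/12)(d/30) = (12.1/12)(31/30) = 1.0419
PET = 191.938 × 1.0419 = 199.980 mm/month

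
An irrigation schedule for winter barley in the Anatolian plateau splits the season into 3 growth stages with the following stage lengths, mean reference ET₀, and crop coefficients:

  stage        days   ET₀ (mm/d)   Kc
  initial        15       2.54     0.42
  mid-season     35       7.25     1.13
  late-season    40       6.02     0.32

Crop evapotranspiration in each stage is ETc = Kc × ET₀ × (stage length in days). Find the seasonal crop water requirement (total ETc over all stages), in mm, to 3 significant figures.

380 mm

initial: 0.42 × 2.54 × 15 = 16.00 mm
mid-season: 1.13 × 7.25 × 35 = 286.74 mm
late-season: 0.32 × 6.02 × 40 = 77.06 mm
Seasonal total = 379.80 mm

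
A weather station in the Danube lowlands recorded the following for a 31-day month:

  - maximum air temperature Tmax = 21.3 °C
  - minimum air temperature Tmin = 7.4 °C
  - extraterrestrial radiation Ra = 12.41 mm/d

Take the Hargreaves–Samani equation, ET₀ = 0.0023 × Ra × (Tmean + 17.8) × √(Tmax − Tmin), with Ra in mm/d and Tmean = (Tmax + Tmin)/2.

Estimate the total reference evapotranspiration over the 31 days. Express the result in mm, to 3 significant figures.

106 mm

Tmean = (21.3 + 7.4)/2 = 14.35 °C
ET₀ = 0.0023 × 12.41 × (14.35 + 17.8) × √13.9 = 0.0023 × 12.41 × 32.15 × 3.7283 = 3.4213 mm/d
Over 31 days: 3.4213 × 31 = 106.060 mm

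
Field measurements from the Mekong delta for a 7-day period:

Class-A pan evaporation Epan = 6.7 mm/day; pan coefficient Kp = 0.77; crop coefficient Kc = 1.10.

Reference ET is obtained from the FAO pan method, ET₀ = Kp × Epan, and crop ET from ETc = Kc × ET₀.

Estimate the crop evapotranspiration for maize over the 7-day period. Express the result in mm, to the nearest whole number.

40 mm

ET₀ = 0.77 × 6.7 = 5.1590 mm/d
ETc = Kc × ET₀ = 1.10 × 5.1590 = 5.6749 mm/d
Over 7 days: 5.6749 × 7 = 39.724 mm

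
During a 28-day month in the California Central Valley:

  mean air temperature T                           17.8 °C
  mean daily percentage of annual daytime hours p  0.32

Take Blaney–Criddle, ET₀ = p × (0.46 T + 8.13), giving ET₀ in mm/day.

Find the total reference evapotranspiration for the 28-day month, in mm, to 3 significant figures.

146 mm

ET₀ = 0.32 × (0.46 × 17.8 + 8.13) = 0.32 × 16.318 = 5.2218 mm/d
Monthly total = 5.2218 × 28 = 146.210 mm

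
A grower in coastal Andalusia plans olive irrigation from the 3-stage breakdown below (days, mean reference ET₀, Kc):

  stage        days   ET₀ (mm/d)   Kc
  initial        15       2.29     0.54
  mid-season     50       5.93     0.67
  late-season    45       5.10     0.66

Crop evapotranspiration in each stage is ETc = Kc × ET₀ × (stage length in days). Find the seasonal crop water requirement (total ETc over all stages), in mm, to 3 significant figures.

initial: 0.54 × 2.29 × 15 = 18.55 mm
mid-season: 0.67 × 5.93 × 50 = 198.66 mm
late-season: 0.66 × 5.10 × 45 = 151.47 mm
Seasonal total = 368.68 mm

369 mm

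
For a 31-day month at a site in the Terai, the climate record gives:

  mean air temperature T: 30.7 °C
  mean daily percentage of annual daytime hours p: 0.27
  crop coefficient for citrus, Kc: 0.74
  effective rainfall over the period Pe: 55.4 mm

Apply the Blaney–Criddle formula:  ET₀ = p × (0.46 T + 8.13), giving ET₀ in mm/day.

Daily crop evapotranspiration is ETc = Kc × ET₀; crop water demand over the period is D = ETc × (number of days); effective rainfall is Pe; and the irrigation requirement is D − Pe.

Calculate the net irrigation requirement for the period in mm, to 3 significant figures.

ET₀ = 0.27 × (0.46 × 30.7 + 8.13) = 0.27 × 22.252 = 6.0080 mm/d
ETc = Kc × ET₀ = 0.74 × 6.0080 = 4.4459 mm/d
Crop demand D = ETc × 31 d = 4.4459 × 31 = 137.823 mm
D − Pe = 137.823 − 55.4 = 82.423 mm

82.4 mm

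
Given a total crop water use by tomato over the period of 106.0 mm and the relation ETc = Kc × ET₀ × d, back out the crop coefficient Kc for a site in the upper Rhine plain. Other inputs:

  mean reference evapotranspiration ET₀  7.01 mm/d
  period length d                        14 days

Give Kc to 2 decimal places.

1.08

ETc = Kc × ET₀ × d  ⇒  Kc = ETc / (ET₀ × d)
Kc = 106.0 / (7.01 × 14) = 106.0 / 98.14 = 1.0801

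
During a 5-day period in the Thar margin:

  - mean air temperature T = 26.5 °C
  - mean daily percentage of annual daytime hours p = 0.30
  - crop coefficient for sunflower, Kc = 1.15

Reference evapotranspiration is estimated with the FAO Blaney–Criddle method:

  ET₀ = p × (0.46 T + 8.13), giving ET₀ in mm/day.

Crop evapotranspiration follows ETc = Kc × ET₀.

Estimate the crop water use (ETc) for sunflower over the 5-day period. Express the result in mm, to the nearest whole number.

ET₀ = 0.30 × (0.46 × 26.5 + 8.13) = 0.30 × 20.320 = 6.0960 mm/d
ETc = Kc × ET₀ = 1.15 × 6.0960 = 7.0104 mm/d
Over 5 days: 7.0104 × 5 = 35.052 mm

35 mm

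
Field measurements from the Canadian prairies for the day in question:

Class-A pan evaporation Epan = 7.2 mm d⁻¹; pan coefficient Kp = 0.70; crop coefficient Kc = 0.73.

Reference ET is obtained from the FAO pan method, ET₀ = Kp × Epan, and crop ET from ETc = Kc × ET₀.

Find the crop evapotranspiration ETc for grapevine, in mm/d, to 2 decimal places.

ET₀ = 0.70 × 7.2 = 5.0400 mm/d
ETc = Kc × ET₀ = 0.73 × 5.0400 = 3.6792 mm/d

3.68 mm/d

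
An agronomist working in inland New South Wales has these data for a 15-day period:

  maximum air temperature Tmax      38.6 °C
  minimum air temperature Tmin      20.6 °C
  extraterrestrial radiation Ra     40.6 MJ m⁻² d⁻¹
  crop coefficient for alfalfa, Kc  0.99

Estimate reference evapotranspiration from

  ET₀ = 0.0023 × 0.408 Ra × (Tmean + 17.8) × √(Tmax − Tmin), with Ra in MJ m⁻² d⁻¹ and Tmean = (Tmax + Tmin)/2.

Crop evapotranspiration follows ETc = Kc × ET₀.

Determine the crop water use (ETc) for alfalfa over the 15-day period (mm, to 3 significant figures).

114 mm

Tmean = (38.6 + 20.6)/2 = 29.60 °C
0.408 Ra = 0.408 × 40.6 = 16.5648 mm/d equivalent
ET₀ = 0.0023 × 16.5648 × (29.60 + 17.8) × √18.0 = 0.0023 × 16.5648 × 47.40 × 4.2426 = 7.6617 mm/d
ETc = Kc × ET₀ = 0.99 × 7.6617 = 7.5851 mm/d
Over 15 days: 7.5851 × 15 = 113.777 mm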